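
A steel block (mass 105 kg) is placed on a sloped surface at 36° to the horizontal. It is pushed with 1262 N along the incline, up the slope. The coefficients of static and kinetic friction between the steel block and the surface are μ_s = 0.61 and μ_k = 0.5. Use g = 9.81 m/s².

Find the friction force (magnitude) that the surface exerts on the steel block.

Perpendicular to the surface, N = m g cos θ = 105·9.81·cos 36° = 833.3 N.
For equilibrium along the incline the friction force must supply f = m g sin θ − P = 605.4 − 1262 = -656.6 N (positive meaning up-slope).
Maximum static friction available: μ_s N = 0.61 × 833.3 = 508.3 N.
|-656.6| exceeds 508.3 N, so the steel block slips up-slope; friction is kinetic, f = μ_k N = 0.5×833.3 = 417 N.

f ≈ 417 N (down the incline)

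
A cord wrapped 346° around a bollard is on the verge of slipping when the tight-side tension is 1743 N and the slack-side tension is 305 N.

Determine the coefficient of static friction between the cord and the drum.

μ ≈ 0.289

T₂/T₁ = e^{μβ} → μ = ln(T₂/T₁)/β.
β = 346° = 6.039 rad.
μ = ln(1743/305)/6.039 = ln(5.715)/6.039 = 0.289.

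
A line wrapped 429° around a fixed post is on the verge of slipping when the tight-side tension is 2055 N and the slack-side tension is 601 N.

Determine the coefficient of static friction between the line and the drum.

T₂/T₁ = e^{μβ} → μ = ln(T₂/T₁)/β.
β = 429° = 7.487 rad.
μ = ln(2055/601)/7.487 = ln(3.419)/7.487 = 0.164.

μ ≈ 0.164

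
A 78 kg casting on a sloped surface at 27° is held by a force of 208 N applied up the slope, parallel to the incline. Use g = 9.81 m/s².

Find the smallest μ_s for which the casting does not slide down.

μ_s,min ≈ 0.204

N = m g cos θ = 681.8 N.
Friction must make up the shortfall along the incline: f = m g sin θ − P = 347.4 − 208 = 139.4 N.
At the threshold f = μ_s N, so μ_s,min = 139.4/681.8 = 0.204.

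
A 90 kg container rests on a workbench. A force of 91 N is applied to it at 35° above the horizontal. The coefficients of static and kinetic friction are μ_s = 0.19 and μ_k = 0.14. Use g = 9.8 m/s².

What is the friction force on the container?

The vertical component of P reduces the normal force: N = m g − P sin α = 882 − 52.2 = 829.8 N.
Horizontally, friction must balance P cos α = 74.54 N.
The static-friction limit is μ_s N = 157.7 N.
74.54 ≤ 157.7 N → static; friction equals the required 74.5 N.

f ≈ 74.5 N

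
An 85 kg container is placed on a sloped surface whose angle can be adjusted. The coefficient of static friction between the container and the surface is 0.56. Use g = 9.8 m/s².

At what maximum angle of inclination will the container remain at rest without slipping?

θ_max ≈ 29.2°

At the slip threshold, m g sin θ = μ_s · m g cos θ, so tan θ = μ_s.
θ_max = arctan(0.56) = 29.2°.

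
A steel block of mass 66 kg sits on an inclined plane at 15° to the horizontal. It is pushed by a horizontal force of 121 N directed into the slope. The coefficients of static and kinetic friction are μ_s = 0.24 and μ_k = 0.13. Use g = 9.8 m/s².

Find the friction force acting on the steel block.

f ≈ 50.5 N (up the incline)

The horizontal push has a component P sin θ into the surface, so N = m g cos θ + P sin θ = 624.8 + 31.32 = 656.1 N.
Parallel to the incline: P cos θ − m g sin θ = 116.9 − 167.4 = -50.53 N; the friction needed to balance this is 50.53 N acting up the slope.
Maximum static friction: μ_s N = 0.24 × 656.1 = 157.5 N.
Since 50.53 N is within the 157.5 N limit, the steel block stays put and friction is exactly 50.5 N.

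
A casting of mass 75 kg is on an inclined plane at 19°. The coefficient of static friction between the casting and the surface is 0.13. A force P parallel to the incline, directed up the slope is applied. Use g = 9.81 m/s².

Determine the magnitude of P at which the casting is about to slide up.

P ≈ 330 N

At impending motion up the slope, friction acts down-slope at its limit: f = μ_s N.
P is parallel to the surface, so N = m g cos θ = 696 N.
Along the incline: P = m g sin θ + μ_s N = 240 + 0.13×696 = 330 N.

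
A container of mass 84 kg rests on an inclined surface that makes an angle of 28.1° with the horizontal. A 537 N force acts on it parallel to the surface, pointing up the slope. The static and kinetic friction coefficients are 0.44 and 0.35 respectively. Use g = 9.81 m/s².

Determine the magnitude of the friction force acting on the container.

Normal force: N = m g cos θ = 84 × 9.81 × cos 28.1° = 726.9 N.
The friction needed for equilibrium is m g sin θ − P = 388.1 − 537 = -148.9 N, measured positive up-slope.
Maximum static friction available: μ_s N = 0.44 × 726.9 = 319.8 N.
Since |-148.9| ≤ 319.8 N, static friction is sufficient; f equals the required value, not μ_s N.

f ≈ 149 N (down the incline)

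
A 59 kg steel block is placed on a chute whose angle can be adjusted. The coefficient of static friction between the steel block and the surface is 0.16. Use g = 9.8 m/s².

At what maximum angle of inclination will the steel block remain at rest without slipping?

At the slip threshold, m g sin θ = μ_s · m g cos θ, so tan θ = μ_s.
θ_max = arctan(0.16) = 9.09°.

θ_max ≈ 9.09°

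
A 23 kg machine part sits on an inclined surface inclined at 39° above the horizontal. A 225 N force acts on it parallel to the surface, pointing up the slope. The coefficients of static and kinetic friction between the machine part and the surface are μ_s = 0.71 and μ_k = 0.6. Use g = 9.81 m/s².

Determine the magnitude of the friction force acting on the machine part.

f ≈ 83 N (down the incline)

Normal force: N = m g cos θ = 23 × 9.81 × cos 39° = 175.3 N.
Parallel to the incline, ΣF = 0 gives f = m g sin θ − P = 142 − 225 = -83.01 N (up-slope positive).
Static friction can supply at most μ_s N = 124.5 N.
Since |-83.01| ≤ 124.5 N, the machine part remains in static equilibrium and friction takes exactly the required value.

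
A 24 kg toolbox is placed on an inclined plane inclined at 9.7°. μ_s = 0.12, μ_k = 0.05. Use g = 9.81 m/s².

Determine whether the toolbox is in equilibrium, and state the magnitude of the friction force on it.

f ≈ 11.6 N

N = m g cos θ = 232 N.
Down-slope weight component: m g sin θ = 39.7 N.
μ_s N = 27.8 N.
39.7 > 27.8 N, so it slides; kinetic friction f = μ_k N = 0.05×232 = 11.6 N.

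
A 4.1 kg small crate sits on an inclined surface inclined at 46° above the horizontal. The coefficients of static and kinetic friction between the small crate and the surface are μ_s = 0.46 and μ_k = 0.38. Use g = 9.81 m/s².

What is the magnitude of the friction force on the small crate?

f ≈ 10.6 N (up the incline)

Perpendicular to the surface, N = m g cos θ = 4.1·9.81·cos 46° = 27.94 N.
Along the slope the weight component is m g sin θ = 28.93 N; friction must supply exactly this, acting up-slope.
The static-friction ceiling is μ_s N = 0.46 × 27.94 = 12.85 N.
Since |28.93| > 12.85 N, static friction cannot hold it; the small crate slides down the incline and kinetic friction applies: f = μ_k N = 0.38 × 27.94 = 10.6 N.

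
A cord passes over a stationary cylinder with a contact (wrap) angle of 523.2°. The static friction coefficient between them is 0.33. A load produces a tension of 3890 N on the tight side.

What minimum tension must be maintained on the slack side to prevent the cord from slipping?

T_min ≈ 191 N

Capstan equation at impending slip: T_tight/T_slack = e^{μβ}.
β = 523.2° = 9.132 rad; e^{μβ} = e^{0.33×9.132} = 20.36.
T_slack = T_tight / e^{μβ} = 3890 / 20.36 = 191 N.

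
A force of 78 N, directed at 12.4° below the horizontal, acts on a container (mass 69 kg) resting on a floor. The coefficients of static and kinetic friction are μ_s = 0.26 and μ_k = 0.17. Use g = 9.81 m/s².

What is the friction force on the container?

f ≈ 76.2 N

N = m g + P sin α = 676.9 + 78×sin 12.4° = 693.6 N.
For equilibrium, f = P cos α = 78×cos 12.4° = 76.18 N.
μ_s N = 0.26 × 693.6 = 180.3 N.
Since 76.18 N does not exceed the limit, the container stays at rest and f = 76.2 N.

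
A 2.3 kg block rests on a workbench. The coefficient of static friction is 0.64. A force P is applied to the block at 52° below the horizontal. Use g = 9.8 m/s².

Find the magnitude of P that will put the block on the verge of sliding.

N = m g + P sin α (the push presses the block into the workbench).
At impending slip, P cos α = μ_s N = μ_s (m g + P sin α).
Solving: P (cos α − μ_s sin α) = μ_s m g → P = 0.64×22.5/(cos 52° − 0.64 sin 52°) = 14.4/0.1113 = 130 N.

P ≈ 130 N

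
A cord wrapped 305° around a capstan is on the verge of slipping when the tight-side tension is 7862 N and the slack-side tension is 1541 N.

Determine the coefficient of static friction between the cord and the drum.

T₂/T₁ = e^{μβ} → μ = ln(T₂/T₁)/β.
β = 305° = 5.323 rad.
μ = ln(7862/1541)/5.323 = ln(5.102)/5.323 = 0.306.

μ ≈ 0.306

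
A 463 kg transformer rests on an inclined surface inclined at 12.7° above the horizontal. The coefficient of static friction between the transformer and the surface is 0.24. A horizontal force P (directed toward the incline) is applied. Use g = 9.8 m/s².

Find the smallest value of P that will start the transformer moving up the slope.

P ≈ 2230 N

At impending motion up the slope, friction acts down-slope at its limit: f = μ_s N.
Perpendicular to the incline: N = m g cos θ + P sin θ.
Along the incline: P cos θ = m g sin θ + μ_s N = m g sin θ + μ_s (m g cos θ + P sin θ).
Solving, P (cos θ − μ_s sin θ) = m g (sin θ + μ_s cos θ), so P = 463×9.8×(sin 12.7° + 0.24 cos 12.7°)/(cos 12.7° − 0.24 sin 12.7°) = 4540×0.454/0.9228 = 2230 N.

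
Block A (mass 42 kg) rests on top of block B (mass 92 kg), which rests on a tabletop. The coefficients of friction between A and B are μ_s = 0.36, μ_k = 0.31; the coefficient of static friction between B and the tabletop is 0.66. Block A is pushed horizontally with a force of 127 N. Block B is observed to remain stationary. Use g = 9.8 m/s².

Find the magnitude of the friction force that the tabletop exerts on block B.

Between the blocks, N₁ = m_A g = 411.6 N.
So the A–B interface can sustain at most μ_s N₁ = 148.2 N of static friction.
Since P = 127 N ≤ 148.2 N, A does not slip on B; friction on A equals P = 127 N.
B experiences an equal 127 N forward from A (third law). B is in equilibrium, so the floor supplies f₂ = 127 N of static friction (limit μ_s(m_A+m_B)g = 866.7 N, not exceeded).

f ≈ 127 N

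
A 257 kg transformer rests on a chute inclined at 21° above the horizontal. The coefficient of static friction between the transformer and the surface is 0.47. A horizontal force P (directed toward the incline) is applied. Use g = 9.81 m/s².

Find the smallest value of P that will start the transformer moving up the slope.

At impending motion up the slope, friction acts down-slope at its limit: f = μ_s N.
Perpendicular to the incline: N = m g cos θ + P sin θ.
Along the incline: P cos θ = m g sin θ + μ_s N = m g sin θ + μ_s (m g cos θ + P sin θ).
Solving, P (cos θ − μ_s sin θ) = m g (sin θ + μ_s cos θ), so P = 257×9.81×(sin 21° + 0.47 cos 21°)/(cos 21° − 0.47 sin 21°) = 2520×0.7972/0.7651 = 2630 N.

P ≈ 2630 N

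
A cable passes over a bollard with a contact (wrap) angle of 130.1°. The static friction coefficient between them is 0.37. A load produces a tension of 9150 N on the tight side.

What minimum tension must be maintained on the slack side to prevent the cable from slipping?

Capstan equation at impending slip: T_tight/T_slack = e^{μβ}.
β = 130.1° = 2.271 rad; e^{μβ} = e^{0.37×2.271} = 2.317.
T_slack = T_tight / e^{μβ} = 9150 / 2.317 = 3950 N.

T_min ≈ 3950 N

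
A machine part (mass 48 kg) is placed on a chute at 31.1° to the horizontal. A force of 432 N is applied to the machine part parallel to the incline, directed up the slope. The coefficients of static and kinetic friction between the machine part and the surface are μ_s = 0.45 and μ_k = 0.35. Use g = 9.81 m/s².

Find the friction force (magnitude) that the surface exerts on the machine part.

f ≈ 141 N (down the incline)

The normal reaction is N = m g cos θ = 403.2 N.
The friction needed for equilibrium is m g sin θ − P = 243.2 − 432 = -188.8 N, measured positive up-slope.
Maximum static friction available: μ_s N = 0.45 × 403.2 = 181.4 N.
Since |-188.8| > 181.4 N, static friction cannot hold it; the machine part slides up the incline and kinetic friction applies: f = μ_k N = 0.35 × 403.2 = 141 N.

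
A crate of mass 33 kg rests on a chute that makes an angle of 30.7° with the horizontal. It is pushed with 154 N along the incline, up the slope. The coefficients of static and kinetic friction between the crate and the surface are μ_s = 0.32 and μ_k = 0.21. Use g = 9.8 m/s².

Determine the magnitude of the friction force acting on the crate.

Normal force: N = m g cos θ = 33 × 9.8 × cos 30.7° = 278.1 N.
Parallel to the incline, ΣF = 0 gives f = m g sin θ − P = 165.1 − 154 = 11.11 N (up-slope positive).
The static-friction ceiling is μ_s N = 0.32 × 278.1 = 88.98 N.
Since |11.11| ≤ 88.98 N, no slip — friction simply equals what equilibrium demands.

f ≈ 11.1 N (up the incline)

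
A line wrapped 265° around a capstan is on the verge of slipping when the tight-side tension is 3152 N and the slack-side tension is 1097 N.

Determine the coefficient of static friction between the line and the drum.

T₂/T₁ = e^{μβ} → μ = ln(T₂/T₁)/β.
β = 265° = 4.625 rad.
μ = ln(3152/1097)/4.625 = ln(2.873)/4.625 = 0.228.

μ ≈ 0.228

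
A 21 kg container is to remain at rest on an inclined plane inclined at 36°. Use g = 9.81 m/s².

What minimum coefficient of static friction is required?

At the slip threshold m g sin θ = μ_s m g cos θ, so μ_s,min = tan θ.
μ_s,min = tan 36° = 0.727.

μ_s,min ≈ 0.727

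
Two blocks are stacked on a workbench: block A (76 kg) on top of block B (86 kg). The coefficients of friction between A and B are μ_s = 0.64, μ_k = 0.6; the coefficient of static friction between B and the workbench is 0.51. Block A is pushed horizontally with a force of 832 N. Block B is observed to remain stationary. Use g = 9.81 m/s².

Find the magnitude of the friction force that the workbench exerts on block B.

f ≈ 447 N

Between the blocks, N₁ = m_A g = 745.6 N.
Maximum static friction on A from B: μ_s N₁ = 0.64×745.6 = 477.2 N.
Since P = 832 N > 477.2 N, A slides on B; the A–B friction is kinetic: f₁ = μ_k N₁ = 0.6×745.6 = 447 N.
By Newton's third law B feels 447 N forward from A. With B stationary, the floor's static friction on B balances it: f₂ = 447 N (well within μ_s(m_A+m_B)g = 810.5 N).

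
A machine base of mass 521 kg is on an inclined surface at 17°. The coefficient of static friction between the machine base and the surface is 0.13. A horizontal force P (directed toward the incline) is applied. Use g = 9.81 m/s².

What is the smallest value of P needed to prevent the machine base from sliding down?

P_min ≈ 864 N

The machine base tends to slide down (tan θ > μ_s), so at the point of impending slip friction acts up-slope at its limit: f = μ_s N.
Perpendicular to the incline: N = m g cos θ + P sin θ.
Along the incline: P cos θ + μ_s N = m g sin θ, i.e. P cos θ + μ_s (m g cos θ + P sin θ) = m g sin θ.
Solving, P (cos θ + μ_s sin θ) = m g (sin θ − μ_s cos θ), so P = 5110×0.1681/0.9943 = 864 N.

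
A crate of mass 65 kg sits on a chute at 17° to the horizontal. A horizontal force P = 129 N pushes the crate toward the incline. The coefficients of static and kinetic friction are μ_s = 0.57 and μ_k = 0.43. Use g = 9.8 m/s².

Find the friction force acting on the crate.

Resolve perpendicular to the incline: N = m g cos θ + P sin θ = 65×9.8×cos 17° + 129×sin 17° = 646.9 N.
Parallel to the incline: P cos θ − m g sin θ = 123.4 − 186.2 = -62.88 N; the friction needed to balance this is 62.88 N acting up the slope.
The limit of static friction is μ_s N = 368.7 N.
|f_req| = 62.88 ≤ 368.7 N → the crate is in equilibrium; friction equals the required value.

f ≈ 62.9 N (up the incline)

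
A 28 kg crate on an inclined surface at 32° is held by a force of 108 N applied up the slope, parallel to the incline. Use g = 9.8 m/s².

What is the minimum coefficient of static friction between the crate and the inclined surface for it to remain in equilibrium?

μ_s,min ≈ 0.161

N = m g cos θ = 232.7 N.
Friction must make up the shortfall along the incline: f = m g sin θ − P = 145.4 − 108 = 37.41 N.
At the threshold f = μ_s N, so μ_s,min = 37.41/232.7 = 0.161.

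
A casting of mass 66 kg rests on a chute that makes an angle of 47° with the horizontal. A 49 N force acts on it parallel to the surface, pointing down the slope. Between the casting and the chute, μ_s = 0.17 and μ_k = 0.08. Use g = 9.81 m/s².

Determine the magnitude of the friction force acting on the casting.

f ≈ 35.3 N (up the incline)

Normal force: N = m g cos θ = 66 × 9.81 × cos 47° = 441.6 N.
For equilibrium along the incline the friction force must supply f = m g sin θ + P = 473.5 + 49 = 522.5 N (positive meaning up-slope).
Maximum static friction available: μ_s N = 0.17 × 441.6 = 75.07 N.
Since |522.5| > 75.07 N, static friction cannot hold it; the casting slides down the incline and kinetic friction applies: f = μ_k N = 0.08 × 441.6 = 35.3 N.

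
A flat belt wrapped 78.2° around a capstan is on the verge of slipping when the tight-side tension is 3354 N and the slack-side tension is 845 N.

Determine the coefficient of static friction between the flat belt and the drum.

μ ≈ 1.01

T₂/T₁ = e^{μβ} → μ = ln(T₂/T₁)/β.
β = 78.2° = 1.365 rad.
μ = ln(3354/845)/1.365 = ln(3.969)/1.365 = 1.01.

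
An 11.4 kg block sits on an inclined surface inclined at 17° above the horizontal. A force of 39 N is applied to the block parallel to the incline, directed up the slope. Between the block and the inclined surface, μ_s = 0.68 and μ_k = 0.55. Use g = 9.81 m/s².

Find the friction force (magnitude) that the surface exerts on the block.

f ≈ 6.3 N (down the incline)

Perpendicular to the surface, N = m g cos θ = 11.4·9.81·cos 17° = 106.9 N.
For equilibrium along the incline the friction force must supply f = m g sin θ − P = 32.7 − 39 = -6.303 N (positive meaning up-slope).
Static friction can supply at most μ_s N = 72.72 N.
Since |-6.303| ≤ 72.72 N, static friction is sufficient; f equals the required value, not μ_s N.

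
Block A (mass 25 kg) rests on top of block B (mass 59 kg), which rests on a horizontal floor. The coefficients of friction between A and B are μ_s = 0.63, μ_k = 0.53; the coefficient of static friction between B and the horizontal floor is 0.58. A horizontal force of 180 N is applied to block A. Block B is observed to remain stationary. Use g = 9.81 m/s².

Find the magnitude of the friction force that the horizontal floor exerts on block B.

f ≈ 130 N

Between the blocks, N₁ = m_A g = 245.2 N.
Maximum static friction on A from B: μ_s N₁ = 0.63×245.2 = 154.5 N.
Since P = 180 N > 154.5 N, A slides on B; the A–B friction is kinetic: f₁ = μ_k N₁ = 0.53×245.2 = 130 N.
By Newton's third law B feels 130 N forward from A. With B stationary, the floor's static friction on B balances it: f₂ = 130 N (well within μ_s(m_A+m_B)g = 477.9 N).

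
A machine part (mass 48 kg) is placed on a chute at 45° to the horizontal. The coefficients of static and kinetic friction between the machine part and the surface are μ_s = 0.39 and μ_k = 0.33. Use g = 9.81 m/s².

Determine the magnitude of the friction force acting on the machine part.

Perpendicular to the surface, N = m g cos θ = 48·9.81·cos 45° = 333 N.
For equilibrium along the incline, friction must balance the weight component: f = m g sin θ = 333 N up the slope.
Maximum static friction available: μ_s N = 0.39 × 333 = 129.9 N.
Since |333| > 129.9 N, static friction cannot hold it; the machine part slides down the incline and kinetic friction applies: f = μ_k N = 0.33 × 333 = 110 N.

f ≈ 110 N (up the incline)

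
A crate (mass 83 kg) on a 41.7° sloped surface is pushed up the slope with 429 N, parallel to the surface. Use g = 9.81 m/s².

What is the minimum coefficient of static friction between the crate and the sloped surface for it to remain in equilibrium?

N = m g cos θ = 607.9 N.
Friction must make up the shortfall along the incline: f = m g sin θ − P = 541.7 − 429 = 112.7 N.
At the threshold f = μ_s N, so μ_s,min = 112.7/607.9 = 0.185.

μ_s,min ≈ 0.185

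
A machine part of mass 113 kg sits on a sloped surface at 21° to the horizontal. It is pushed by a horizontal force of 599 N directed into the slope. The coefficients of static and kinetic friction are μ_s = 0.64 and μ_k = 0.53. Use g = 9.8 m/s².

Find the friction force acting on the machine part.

Resolve perpendicular to the incline: N = m g cos θ + P sin θ = 113×9.8×cos 21° + 599×sin 21° = 1249 N.
Along the incline, the net driving force (taking up-slope positive) is P cos θ − m g sin θ = 559.2 − 396.9 = 162.4 N, so equilibrium requires friction f = -162.4 N (down-slope).
Maximum static friction: μ_s N = 0.64 × 1249 = 799 N.
|f_req| = 162.4 ≤ 799 N → the machine part is in equilibrium; friction equals the required value.

f ≈ 162 N (down the incline)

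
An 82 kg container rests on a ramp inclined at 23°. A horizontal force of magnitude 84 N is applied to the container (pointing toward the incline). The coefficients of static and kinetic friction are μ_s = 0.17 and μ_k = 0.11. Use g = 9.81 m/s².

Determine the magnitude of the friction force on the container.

The horizontal push has a component P sin θ into the surface, so N = m g cos θ + P sin θ = 740.5 + 32.82 = 773.3 N.
Parallel to the incline: P cos θ − m g sin θ = 77.32 − 314.3 = -237 N; the friction needed to balance this is 237 N acting up the slope.
Maximum static friction: μ_s N = 0.17 × 773.3 = 131.5 N.
|f_req| = 237 > 131.5 N → the container slides down the incline; f = μ_k N = 0.11 × 773.3 = 85.1 N.

f ≈ 85.1 N (up the incline)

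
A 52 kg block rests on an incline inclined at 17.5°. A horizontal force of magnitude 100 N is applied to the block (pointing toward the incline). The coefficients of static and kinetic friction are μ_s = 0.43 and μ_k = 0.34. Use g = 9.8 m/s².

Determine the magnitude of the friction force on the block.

f ≈ 57.9 N (up the incline)

Normal direction: N = m g cos θ + P sin θ = 516.1 N.
Parallel to the incline: P cos θ − m g sin θ = 95.37 − 153.2 = -57.87 N; the friction needed to balance this is 57.87 N acting up the slope.
Maximum static friction: μ_s N = 0.43 × 516.1 = 221.9 N.
Since 57.87 N is within the 221.9 N limit, the block stays put and friction is exactly 57.9 N.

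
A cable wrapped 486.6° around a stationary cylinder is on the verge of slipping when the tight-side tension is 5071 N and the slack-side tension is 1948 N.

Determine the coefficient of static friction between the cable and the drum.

T₂/T₁ = e^{μβ} → μ = ln(T₂/T₁)/β.
β = 486.6° = 8.493 rad.
μ = ln(5071/1948)/8.493 = ln(2.603)/8.493 = 0.113.

μ ≈ 0.113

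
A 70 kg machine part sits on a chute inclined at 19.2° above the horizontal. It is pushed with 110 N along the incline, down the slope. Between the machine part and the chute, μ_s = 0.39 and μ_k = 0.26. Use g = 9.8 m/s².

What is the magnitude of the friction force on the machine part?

f ≈ 168 N (up the incline)

Perpendicular to the surface, N = m g cos θ = 70·9.8·cos 19.2° = 647.8 N.
For equilibrium along the incline the friction force must supply f = m g sin θ + P = 225.6 + 110 = 335.6 N (positive meaning up-slope).
The static-friction ceiling is μ_s N = 0.39 × 647.8 = 252.7 N.
Since |335.6| > 252.7 N, static friction cannot hold it; the machine part slides down the incline and kinetic friction applies: f = μ_k N = 0.26 × 647.8 = 168 N.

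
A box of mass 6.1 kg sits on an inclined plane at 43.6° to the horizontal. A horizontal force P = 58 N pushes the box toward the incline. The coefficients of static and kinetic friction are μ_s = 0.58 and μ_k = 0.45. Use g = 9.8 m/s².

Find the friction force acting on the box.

f ≈ 0.777 N (down the incline)

The horizontal push has a component P sin θ into the surface, so N = m g cos θ + P sin θ = 43.29 + 40 = 83.29 N.
Parallel to the incline: P cos θ − m g sin θ = 42 − 41.23 = 0.7765 N; the friction needed to balance this is 0.7765 N acting down the slope.
Maximum static friction: μ_s N = 0.58 × 83.29 = 48.31 N.
Since 0.7765 N is within the 48.31 N limit, the box stays put and friction is exactly 0.777 N.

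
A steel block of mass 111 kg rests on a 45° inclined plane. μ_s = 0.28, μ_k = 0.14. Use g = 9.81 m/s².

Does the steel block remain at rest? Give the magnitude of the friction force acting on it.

f ≈ 108 N

N = m g cos θ = 770 N.
Down-slope weight component: m g sin θ = 770 N.
μ_s N = 216 N.
770 > 216 N, so it slides; kinetic friction f = μ_k N = 0.14×770 = 108 N.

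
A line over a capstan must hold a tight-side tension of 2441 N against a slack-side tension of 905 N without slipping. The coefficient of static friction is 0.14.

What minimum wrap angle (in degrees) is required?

T₂/T₁ = e^{μβ} → β = ln(T₂/T₁)/μ.
β = ln(2441/905)/0.14 = 0.9922/0.14 = 7.087 rad.
In degrees: β = 7.087 × 180/π = 406°.

β_min ≈ 406°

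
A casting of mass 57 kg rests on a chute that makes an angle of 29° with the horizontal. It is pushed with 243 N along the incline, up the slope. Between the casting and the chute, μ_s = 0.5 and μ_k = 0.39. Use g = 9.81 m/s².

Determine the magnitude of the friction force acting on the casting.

f ≈ 28.1 N (up the incline)

Perpendicular to the surface, N = m g cos θ = 57·9.81·cos 29° = 489.1 N.
For equilibrium along the incline the friction force must supply f = m g sin θ − P = 271.1 − 243 = 28.09 N (positive meaning up-slope).
Static friction can supply at most μ_s N = 244.5 N.
Since |28.09| ≤ 244.5 N, no slip — friction simply equals what equilibrium demands.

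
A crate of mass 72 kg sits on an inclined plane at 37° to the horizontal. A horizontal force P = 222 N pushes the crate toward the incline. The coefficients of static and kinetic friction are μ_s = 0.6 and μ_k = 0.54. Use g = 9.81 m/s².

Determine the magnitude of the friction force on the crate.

f ≈ 248 N (up the incline)

Normal direction: N = m g cos θ + P sin θ = 697.7 N.
Along the incline, the net driving force (taking up-slope positive) is P cos θ − m g sin θ = 177.3 − 425.1 = -247.8 N, so equilibrium requires friction f = 247.8 N (up-slope).
Maximum static friction: μ_s N = 0.6 × 697.7 = 418.6 N.
|f_req| = 247.8 ≤ 418.6 N → the crate is in equilibrium; friction equals the required value.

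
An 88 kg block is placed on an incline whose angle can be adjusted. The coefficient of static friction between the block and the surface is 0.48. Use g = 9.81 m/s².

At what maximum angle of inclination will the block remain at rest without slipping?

θ_max ≈ 25.6°

At the slip threshold, m g sin θ = μ_s · m g cos θ, so tan θ = μ_s.
θ_max = arctan(0.48) = 25.6°.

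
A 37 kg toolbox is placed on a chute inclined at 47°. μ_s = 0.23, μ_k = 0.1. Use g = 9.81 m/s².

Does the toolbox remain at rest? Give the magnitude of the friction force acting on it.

f ≈ 24.8 N

N = m g cos θ = 248 N.
Down-slope weight component: m g sin θ = 265 N.
μ_s N = 56.9 N.
265 > 56.9 N, so it slides; kinetic friction f = μ_k N = 0.1×248 = 24.8 N.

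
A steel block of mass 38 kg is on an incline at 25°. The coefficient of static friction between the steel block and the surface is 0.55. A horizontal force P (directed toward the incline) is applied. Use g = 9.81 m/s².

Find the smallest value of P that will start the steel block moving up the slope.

P ≈ 510 N

At impending motion up the slope, friction acts down-slope at its limit: f = μ_s N.
Perpendicular to the incline: N = m g cos θ + P sin θ.
Along the incline: P cos θ = m g sin θ + μ_s N = m g sin θ + μ_s (m g cos θ + P sin θ).
Solving, P (cos θ − μ_s sin θ) = m g (sin θ + μ_s cos θ), so P = 38×9.81×(sin 25° + 0.55 cos 25°)/(cos 25° − 0.55 sin 25°) = 373×0.9211/0.6739 = 510 N.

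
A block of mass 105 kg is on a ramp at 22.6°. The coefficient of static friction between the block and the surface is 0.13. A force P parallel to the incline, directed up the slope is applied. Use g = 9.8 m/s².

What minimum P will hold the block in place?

The block tends to slide down (tan θ > μ_s), so at the point of impending slip friction acts up-slope at its limit: f = μ_s N.
P is parallel to the surface, so N = m g cos θ = 950 N.
Along the incline: P + μ_s N = m g sin θ, so P = 395 − 0.13×950 = 272 N.

P_min ≈ 272 N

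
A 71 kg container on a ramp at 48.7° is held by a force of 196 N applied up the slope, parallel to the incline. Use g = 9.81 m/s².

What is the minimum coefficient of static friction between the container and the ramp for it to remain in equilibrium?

N = m g cos θ = 459.7 N.
Friction must make up the shortfall along the incline: f = m g sin θ − P = 523.3 − 196 = 327.3 N.
At the threshold f = μ_s N, so μ_s,min = 327.3/459.7 = 0.712.

μ_s,min ≈ 0.712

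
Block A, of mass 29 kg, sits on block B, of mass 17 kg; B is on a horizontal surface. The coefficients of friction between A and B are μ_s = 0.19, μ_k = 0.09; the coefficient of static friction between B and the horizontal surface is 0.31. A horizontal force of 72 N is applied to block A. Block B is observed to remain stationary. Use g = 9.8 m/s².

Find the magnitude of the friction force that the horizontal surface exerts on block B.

f ≈ 25.6 N

Normal force at the A–B interface: N₁ = m_A g = 284.2 N.
So the A–B interface can sustain at most μ_s N₁ = 54 N of static friction.
Since P = 72 N > 54 N, A slides on B; the A–B friction is kinetic: f₁ = μ_k N₁ = 0.09×284.2 = 25.6 N.
By Newton's third law B feels 25.6 N forward from A. With B stationary, the floor's static friction on B balances it: f₂ = 25.6 N (well within μ_s(m_A+m_B)g = 139.7 N).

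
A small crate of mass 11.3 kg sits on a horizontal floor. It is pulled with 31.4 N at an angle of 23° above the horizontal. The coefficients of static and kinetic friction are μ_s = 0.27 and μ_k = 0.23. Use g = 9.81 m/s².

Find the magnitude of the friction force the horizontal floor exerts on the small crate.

f ≈ 22.7 N

N = m g − P sin α = 110.9 − 31.4×sin 23° = 98.58 N.
The horizontal driving force is P cos α = 28.9 N, so equilibrium needs friction f = 28.9 N.
The static-friction limit is μ_s N = 26.62 N.
28.9 > 26.62 N → the small crate slides; f = μ_k N = 0.23×98.58 = 22.7 N.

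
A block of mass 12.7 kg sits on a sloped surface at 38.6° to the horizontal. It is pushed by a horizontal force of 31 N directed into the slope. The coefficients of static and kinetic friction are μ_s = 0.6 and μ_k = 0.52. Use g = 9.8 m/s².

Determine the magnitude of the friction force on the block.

The horizontal push has a component P sin θ into the surface, so N = m g cos θ + P sin θ = 97.27 + 19.34 = 116.6 N.
Parallel to the incline: P cos θ − m g sin θ = 24.23 − 77.65 = -53.42 N; the friction needed to balance this is 53.42 N acting up the slope.
The limit of static friction is μ_s N = 69.96 N.
Since 53.42 N is within the 69.96 N limit, the block stays put and friction is exactly 53.4 N.

f ≈ 53.4 N (up the incline)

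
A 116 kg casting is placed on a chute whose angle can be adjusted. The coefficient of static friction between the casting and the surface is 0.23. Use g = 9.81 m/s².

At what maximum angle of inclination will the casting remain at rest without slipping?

At the slip threshold, m g sin θ = μ_s · m g cos θ, so tan θ = μ_s.
θ_max = arctan(0.23) = 13°.

θ_max ≈ 13°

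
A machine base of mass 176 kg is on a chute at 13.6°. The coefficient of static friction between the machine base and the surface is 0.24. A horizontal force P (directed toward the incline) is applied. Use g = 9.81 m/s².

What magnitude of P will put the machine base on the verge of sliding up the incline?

At impending motion up the slope, friction acts down-slope at its limit: f = μ_s N.
Perpendicular to the incline: N = m g cos θ + P sin θ.
Along the incline: P cos θ = m g sin θ + μ_s N = m g sin θ + μ_s (m g cos θ + P sin θ).
Solving, P (cos θ − μ_s sin θ) = m g (sin θ + μ_s cos θ), so P = 176×9.81×(sin 13.6° + 0.24 cos 13.6°)/(cos 13.6° − 0.24 sin 13.6°) = 1730×0.4684/0.9155 = 883 N.

P ≈ 883 N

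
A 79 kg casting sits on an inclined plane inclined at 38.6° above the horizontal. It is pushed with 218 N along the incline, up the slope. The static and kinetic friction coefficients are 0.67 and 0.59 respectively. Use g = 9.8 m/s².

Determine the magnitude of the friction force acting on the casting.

f ≈ 265 N (up the incline)

The normal reaction is N = m g cos θ = 605.1 N.
The friction needed for equilibrium is m g sin θ − P = 483 − 218 = 265 N, measured positive up-slope.
Static friction can supply at most μ_s N = 405.4 N.
Since |265| ≤ 405.4 N, static friction is sufficient; f equals the required value, not μ_s N.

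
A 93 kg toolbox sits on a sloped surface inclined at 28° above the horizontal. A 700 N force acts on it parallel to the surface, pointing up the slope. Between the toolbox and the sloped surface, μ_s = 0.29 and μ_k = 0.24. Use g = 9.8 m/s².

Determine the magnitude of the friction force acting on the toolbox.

Normal force: N = m g cos θ = 93 × 9.8 × cos 28° = 804.7 N.
Parallel to the incline, ΣF = 0 gives f = m g sin θ − P = 427.9 − 700 = -272.1 N (up-slope positive).
Static friction can supply at most μ_s N = 233.4 N.
Since |-272.1| > 233.4 N, static friction cannot hold it; the toolbox slides up the incline and kinetic friction applies: f = μ_k N = 0.24 × 804.7 = 193 N.

f ≈ 193 N (down the incline)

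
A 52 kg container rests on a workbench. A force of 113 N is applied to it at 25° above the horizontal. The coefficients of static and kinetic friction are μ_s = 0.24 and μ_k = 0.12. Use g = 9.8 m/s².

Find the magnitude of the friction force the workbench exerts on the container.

f ≈ 102 N

N = m g − P sin α = 509.6 − 113×sin 25° = 461.8 N.
Horizontally, friction must balance P cos α = 102.4 N.
The static-friction limit is μ_s N = 110.8 N.
Since 102.4 N does not exceed the limit, the container stays at rest and f = 102 N.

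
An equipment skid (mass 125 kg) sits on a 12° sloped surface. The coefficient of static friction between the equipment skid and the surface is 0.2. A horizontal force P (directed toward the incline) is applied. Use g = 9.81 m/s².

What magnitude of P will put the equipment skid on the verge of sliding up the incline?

P ≈ 528 N

At impending motion up the slope, friction acts down-slope at its limit: f = μ_s N.
Perpendicular to the incline: N = m g cos θ + P sin θ.
Along the incline: P cos θ = m g sin θ + μ_s N = m g sin θ + μ_s (m g cos θ + P sin θ).
Solving, P (cos θ − μ_s sin θ) = m g (sin θ + μ_s cos θ), so P = 125×9.81×(sin 12° + 0.2 cos 12°)/(cos 12° − 0.2 sin 12°) = 1230×0.4035/0.9366 = 528 N.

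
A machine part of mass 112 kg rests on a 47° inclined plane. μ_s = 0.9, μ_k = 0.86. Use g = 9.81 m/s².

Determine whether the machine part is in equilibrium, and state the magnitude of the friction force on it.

f ≈ 644 N

N = m g cos θ = 749 N.
Down-slope weight component: m g sin θ = 804 N.
μ_s N = 674 N.
804 > 674 N, so it slides; kinetic friction f = μ_k N = 0.86×749 = 644 N.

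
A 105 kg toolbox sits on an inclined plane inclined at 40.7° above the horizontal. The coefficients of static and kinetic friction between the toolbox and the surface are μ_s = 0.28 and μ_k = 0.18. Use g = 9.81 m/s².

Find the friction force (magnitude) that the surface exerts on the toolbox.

The normal reaction is N = m g cos θ = 780.9 N.
For equilibrium along the incline, friction must balance the weight component: f = m g sin θ = 671.7 N up the slope.
Static friction can supply at most μ_s N = 218.7 N.
|671.7| exceeds 218.7 N, so the toolbox slips down-slope; friction is kinetic, f = μ_k N = 0.18×780.9 = 141 N.

f ≈ 141 N (up the incline)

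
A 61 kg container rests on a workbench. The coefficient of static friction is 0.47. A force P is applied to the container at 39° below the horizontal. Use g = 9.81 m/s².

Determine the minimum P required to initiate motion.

N = m g + P sin α (the push presses the container into the workbench).
At impending slip, P cos α = μ_s N = μ_s (m g + P sin α).
Solving: P (cos α − μ_s sin α) = μ_s m g → P = 0.47×598/(cos 39° − 0.47 sin 39°) = 281/0.4814 = 584 N.

P ≈ 584 N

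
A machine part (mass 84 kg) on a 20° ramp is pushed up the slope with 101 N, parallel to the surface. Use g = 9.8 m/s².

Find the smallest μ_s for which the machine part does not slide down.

N = m g cos θ = 773.6 N.
Friction must make up the shortfall along the incline: f = m g sin θ − P = 281.6 − 101 = 180.6 N.
At the threshold f = μ_s N, so μ_s,min = 180.6/773.6 = 0.233.

μ_s,min ≈ 0.233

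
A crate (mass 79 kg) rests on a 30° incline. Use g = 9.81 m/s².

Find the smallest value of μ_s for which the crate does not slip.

At the slip threshold m g sin θ = μ_s m g cos θ, so μ_s,min = tan θ.
μ_s,min = tan 30° = 0.577.

μ_s,min ≈ 0.577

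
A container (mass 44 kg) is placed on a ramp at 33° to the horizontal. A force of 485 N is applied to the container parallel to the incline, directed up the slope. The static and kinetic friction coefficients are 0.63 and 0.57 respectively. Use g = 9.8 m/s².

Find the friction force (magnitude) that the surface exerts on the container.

f ≈ 206 N (down the incline)

The normal reaction is N = m g cos θ = 361.6 N.
For equilibrium along the incline the friction force must supply f = m g sin θ − P = 234.8 − 485 = -250.2 N (positive meaning up-slope).
Maximum static friction available: μ_s N = 0.63 × 361.6 = 227.8 N.
Since |-250.2| > 227.8 N, static friction cannot hold it; the container slides up the incline and kinetic friction applies: f = μ_k N = 0.57 × 361.6 = 206 N.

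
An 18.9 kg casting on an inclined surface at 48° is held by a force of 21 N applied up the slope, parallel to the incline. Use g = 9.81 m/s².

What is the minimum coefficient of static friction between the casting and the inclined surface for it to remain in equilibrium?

μ_s,min ≈ 0.941

N = m g cos θ = 124.1 N.
Friction must make up the shortfall along the incline: f = m g sin θ − P = 137.8 − 21 = 116.8 N.
At the threshold f = μ_s N, so μ_s,min = 116.8/124.1 = 0.941.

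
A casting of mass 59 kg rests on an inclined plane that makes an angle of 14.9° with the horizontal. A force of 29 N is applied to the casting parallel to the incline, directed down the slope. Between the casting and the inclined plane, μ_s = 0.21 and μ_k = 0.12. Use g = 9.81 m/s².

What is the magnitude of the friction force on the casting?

f ≈ 67.1 N (up the incline)

Normal force: N = m g cos θ = 59 × 9.81 × cos 14.9° = 559.3 N.
For equilibrium along the incline the friction force must supply f = m g sin θ + P = 148.8 + 29 = 177.8 N (positive meaning up-slope).
The static-friction ceiling is μ_s N = 0.21 × 559.3 = 117.5 N.
Since |177.8| > 117.5 N, static friction cannot hold it; the casting slides down the incline and kinetic friction applies: f = μ_k N = 0.12 × 559.3 = 67.1 N.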